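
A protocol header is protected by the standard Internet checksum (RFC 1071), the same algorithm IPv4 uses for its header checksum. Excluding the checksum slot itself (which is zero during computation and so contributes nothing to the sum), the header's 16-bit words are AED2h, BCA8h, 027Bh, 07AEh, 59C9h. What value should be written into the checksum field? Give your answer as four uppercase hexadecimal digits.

One's-complement addition (fold any carry out of bit 15 back into bit 0):
  0xAED2 + 0xBCA8 = 0x16B7A → wrap carry → 0x6B7B
  0x6B7B + 0x027B = 0x06DF6
  0x6DF6 + 0x07AE = 0x075A4
  0x75A4 + 0x59C9 = 0x0CF6D
One's-complement sum = 0xCF6D.
Checksum = ~0xCF6D & 0xFFFF = 0x3092.

3092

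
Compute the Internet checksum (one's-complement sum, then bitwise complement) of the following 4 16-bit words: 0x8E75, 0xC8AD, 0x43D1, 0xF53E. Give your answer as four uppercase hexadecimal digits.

6FCC

One's-complement addition (fold any carry out of bit 15 back into bit 0):
  0x8E75 + 0xC8AD = 0x15722 → wrap carry → 0x5723
  0x5723 + 0x43D1 = 0x09AF4
  0x9AF4 + 0xF53E = 0x19032 → wrap carry → 0x9033
One's-complement sum = 0x9033.
Checksum = ~0x9033 & 0xFFFF = 0x6FCC.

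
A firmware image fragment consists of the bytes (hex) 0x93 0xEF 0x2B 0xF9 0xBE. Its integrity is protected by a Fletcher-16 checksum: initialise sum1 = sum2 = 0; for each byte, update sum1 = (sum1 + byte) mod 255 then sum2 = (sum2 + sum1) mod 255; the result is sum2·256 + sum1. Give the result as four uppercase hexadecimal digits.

D567

Running sums (mod 255):
  after byte 0 (0x93): sum1=147, sum2=147
  after byte 1 (0xEF): sum1=131, sum2=23
  after byte 2 (0x2B): sum1=174, sum2=197
  after byte 3 (0xF9): sum1=168, sum2=110
  after byte 4 (0xBE): sum1=103, sum2=213
Checksum = sum2·256 + sum1 = 213·256 + 103 = 54631 = 0xD567.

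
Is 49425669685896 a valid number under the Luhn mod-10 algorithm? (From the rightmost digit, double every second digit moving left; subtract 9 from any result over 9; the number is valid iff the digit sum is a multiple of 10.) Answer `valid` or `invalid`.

invalid

From the right, keep odd positions and double even positions (subtract 9 from any doubled value over 9):
  doubled (positions 2,4,...): 9 1 3 3 1 8 8 → sum 33
  kept (positions 1,3,...): 6 8 8 9 6 2 9 → sum 48
Total = 81.
81 mod 10 = 1, so the number is invalid.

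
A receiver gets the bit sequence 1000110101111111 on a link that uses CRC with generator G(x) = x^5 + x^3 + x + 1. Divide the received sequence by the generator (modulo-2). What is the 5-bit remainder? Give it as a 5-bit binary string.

Modulo-2 division of 1000110101111111 by 101011:
  pos 0: 100011 XOR 101011 = 001000
  pos 2: 100001 XOR 101011 = 001010
  pos 4: 101001 XOR 101011 = 000010
  pos 8: 101111 XOR 101011 = 000100
Remainder = 10011 (nonzero — an error is detected).

10011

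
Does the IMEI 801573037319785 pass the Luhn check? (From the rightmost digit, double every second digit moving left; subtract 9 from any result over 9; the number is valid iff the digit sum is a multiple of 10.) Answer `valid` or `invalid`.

From the right, keep odd positions and double even positions (subtract 9 from any doubled value over 9):
  doubled (positions 2,4,...): 7 9 6 6 6 1 0 → sum 35
  kept (positions 1,3,...): 5 7 1 7 0 7 1 8 → sum 36
Total = 71.
71 mod 10 = 1, so the number is invalid.

invalid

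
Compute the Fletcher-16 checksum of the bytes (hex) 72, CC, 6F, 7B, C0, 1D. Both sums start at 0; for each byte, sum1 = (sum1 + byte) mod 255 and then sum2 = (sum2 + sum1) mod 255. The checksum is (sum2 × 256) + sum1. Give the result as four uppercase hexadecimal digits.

Running sums (mod 255):
  after byte 0 (72): sum1=114, sum2=114
  after byte 1 (CC): sum1=63, sum2=177
  after byte 2 (6F): sum1=174, sum2=96
  after byte 3 (7B): sum1=42, sum2=138
  after byte 4 (C0): sum1=234, sum2=117
  after byte 5 (1D): sum1=8, sum2=125
Checksum = sum2·256 + sum1 = 125·256 + 8 = 32008 = 0x7D08.

7D08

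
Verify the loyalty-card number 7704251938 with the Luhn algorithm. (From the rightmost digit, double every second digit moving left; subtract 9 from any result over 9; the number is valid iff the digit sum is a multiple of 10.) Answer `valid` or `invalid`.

From the right, keep odd positions and double even positions (subtract 9 from any doubled value over 9):
  doubled (positions 2,4,...): 6 2 4 0 5 → sum 17
  kept (positions 1,3,...): 8 9 5 4 7 → sum 33
Total = 50.
50 mod 10 = 0, so the number is valid.

valid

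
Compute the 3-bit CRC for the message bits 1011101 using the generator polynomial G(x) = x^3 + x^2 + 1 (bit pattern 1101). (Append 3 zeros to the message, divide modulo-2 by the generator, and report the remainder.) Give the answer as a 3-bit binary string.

Append 3 zeros: 1011101000. Divide by 1101 (XOR where the leading bit is 1):
  pos 0: 1011 XOR 1101 = 0110
  pos 1: 1101 XOR 1101 = 0000
  pos 6: 1000 XOR 1101 = 0101
Remainder (last 3 bits) = 101. This is the CRC / FCS.

101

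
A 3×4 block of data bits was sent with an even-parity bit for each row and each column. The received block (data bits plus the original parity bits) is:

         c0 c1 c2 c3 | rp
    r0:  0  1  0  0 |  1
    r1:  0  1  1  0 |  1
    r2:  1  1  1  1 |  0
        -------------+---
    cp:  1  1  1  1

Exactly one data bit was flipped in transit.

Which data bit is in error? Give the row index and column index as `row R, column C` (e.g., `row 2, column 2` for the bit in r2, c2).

row 1, column 2

Recompute each row's even parity and compare to rp:
  r0: data parity 1, sent rp 1 → ok
  r1: data parity 0, sent rp 1 → mismatch
  r2: data parity 0, sent rp 0 → ok
Recompute each column's even parity and compare to cp:
  c0: data parity 1, sent cp 1 → ok
  c1: data parity 1, sent cp 1 → ok
  c2: data parity 0, sent cp 1 → mismatch
  c3: data parity 1, sent cp 1 → ok
Exactly one row (r1) and one column (c2) fail → the flipped bit is at their intersection.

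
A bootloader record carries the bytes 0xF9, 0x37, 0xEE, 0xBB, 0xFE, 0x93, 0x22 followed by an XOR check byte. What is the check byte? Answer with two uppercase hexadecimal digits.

XOR the bytes together:
  start with 0xF9
  0xF9 ⊕ 0x37 = 0xCE
  0xCE ⊕ 0xEE = 0x20
  0x20 ⊕ 0xBB = 0x9B
  0x9B ⊕ 0xFE = 0x65
  0x65 ⊕ 0x93 = 0xF6
  0xF6 ⊕ 0x22 = 0xD4

D4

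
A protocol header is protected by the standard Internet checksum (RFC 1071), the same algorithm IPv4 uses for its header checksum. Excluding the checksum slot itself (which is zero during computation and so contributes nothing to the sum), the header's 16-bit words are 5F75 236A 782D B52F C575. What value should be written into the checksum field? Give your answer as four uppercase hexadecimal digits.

8A4D

One's-complement addition (fold any carry out of bit 15 back into bit 0):
  0x5F75 + 0x236A = 0x082DF
  0x82DF + 0x782D = 0x0FB0C
  0xFB0C + 0xB52F = 0x1B03B → wrap carry → 0xB03C
  0xB03C + 0xC575 = 0x175B1 → wrap carry → 0x75B2
One's-complement sum = 0x75B2.
Checksum = ~0x75B2 & 0xFFFF = 0x8A4D.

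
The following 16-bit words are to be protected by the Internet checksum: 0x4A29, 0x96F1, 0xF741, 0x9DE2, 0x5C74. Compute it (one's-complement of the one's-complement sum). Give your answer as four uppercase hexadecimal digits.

One's-complement addition (fold any carry out of bit 15 back into bit 0):
  0x4A29 + 0x96F1 = 0x0E11A
  0xE11A + 0xF741 = 0x1D85B → wrap carry → 0xD85C
  0xD85C + 0x9DE2 = 0x1763E → wrap carry → 0x763F
  0x763F + 0x5C74 = 0x0D2B3
One's-complement sum = 0xD2B3.
Checksum = ~0xD2B3 & 0xFFFF = 0x2D4C.

2D4C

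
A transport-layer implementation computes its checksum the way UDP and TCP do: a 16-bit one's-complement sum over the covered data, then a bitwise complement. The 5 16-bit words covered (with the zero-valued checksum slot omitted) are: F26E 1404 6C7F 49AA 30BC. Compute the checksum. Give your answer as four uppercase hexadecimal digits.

One's-complement addition (fold any carry out of bit 15 back into bit 0):
  0xF26E + 0x1404 = 0x10672 → wrap carry → 0x0673
  0x0673 + 0x6C7F = 0x072F2
  0x72F2 + 0x49AA = 0x0BC9C
  0xBC9C + 0x30BC = 0x0ED58
One's-complement sum = 0xED58.
Checksum = ~0xED58 & 0xFFFF = 0x12A7.

12A7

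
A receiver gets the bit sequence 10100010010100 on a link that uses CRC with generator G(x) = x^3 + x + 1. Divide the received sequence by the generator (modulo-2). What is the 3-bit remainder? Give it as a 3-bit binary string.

Modulo-2 division of 10100010010100 by 1011:
  pos 0: 1010 XOR 1011 = 0001
  pos 3: 1001 XOR 1011 = 0010
  pos 5: 1000 XOR 1011 = 0011
  pos 7: 1110 XOR 1011 = 0101
  pos 8: 1011 XOR 1011 = 0000
Remainder = 000 (zero — the frame passes the CRC check).

000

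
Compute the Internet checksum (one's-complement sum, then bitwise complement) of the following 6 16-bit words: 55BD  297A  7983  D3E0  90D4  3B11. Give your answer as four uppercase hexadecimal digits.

677E

One's-complement addition (fold any carry out of bit 15 back into bit 0):
  0x55BD + 0x297A = 0x07F37
  0x7F37 + 0x7983 = 0x0F8BA
  0xF8BA + 0xD3E0 = 0x1CC9A → wrap carry → 0xCC9B
  0xCC9B + 0x90D4 = 0x15D6F → wrap carry → 0x5D70
  0x5D70 + 0x3B11 = 0x09881
One's-complement sum = 0x9881.
Checksum = ~0x9881 & 0xFFFF = 0x677E.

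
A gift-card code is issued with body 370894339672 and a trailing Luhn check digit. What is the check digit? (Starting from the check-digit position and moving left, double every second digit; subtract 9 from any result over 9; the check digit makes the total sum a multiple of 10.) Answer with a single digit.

Partial digits right→left: 2 7 6 9 3 3 4 9 8 0 7 3
Double every second digit counting from the check-digit position (so the 1st, 3rd, 5th, ... of the partial from the right).
  doubled (with −9 where >9): 4 3 6 8 7 5 → sum 33
  kept as-is: 7 9 3 9 0 3 → sum 31
Total = 33 + 31 = 64.
Check digit = (10 − (64 mod 10)) mod 10 = 6.

6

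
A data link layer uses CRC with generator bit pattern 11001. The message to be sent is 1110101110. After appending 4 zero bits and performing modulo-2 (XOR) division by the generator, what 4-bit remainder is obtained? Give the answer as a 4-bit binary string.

1110

Append 4 zeros: 11101011100000. Divide by 11001 (XOR where the leading bit is 1):
  pos 0: 11101 XOR 11001 = 00100
  pos 2: 10001 XOR 11001 = 01000
  pos 3: 10001 XOR 11001 = 01000
  pos 4: 10001 XOR 11001 = 01000
  pos 5: 10000 XOR 11001 = 01001
  pos 6: 10010 XOR 11001 = 01011
  pos 7: 10110 XOR 11001 = 01111
  pos 8: 11110 XOR 11001 = 00111
Remainder (last 4 bits) = 1110. This is the CRC / FCS.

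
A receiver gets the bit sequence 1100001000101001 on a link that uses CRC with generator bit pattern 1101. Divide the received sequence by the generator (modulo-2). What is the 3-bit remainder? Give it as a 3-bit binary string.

000

Modulo-2 division of 1100001000101001 by 1101:
  pos 0: 1100 XOR 1101 = 0001
  pos 3: 1001 XOR 1101 = 0100
  pos 4: 1000 XOR 1101 = 0101
  pos 5: 1010 XOR 1101 = 0111
  pos 6: 1110 XOR 1101 = 0011
  pos 8: 1110 XOR 1101 = 0011
  pos 10: 1110 XOR 1101 = 0011
  pos 12: 1101 XOR 1101 = 0000
Remainder = 000 (zero — the frame passes the CRC check).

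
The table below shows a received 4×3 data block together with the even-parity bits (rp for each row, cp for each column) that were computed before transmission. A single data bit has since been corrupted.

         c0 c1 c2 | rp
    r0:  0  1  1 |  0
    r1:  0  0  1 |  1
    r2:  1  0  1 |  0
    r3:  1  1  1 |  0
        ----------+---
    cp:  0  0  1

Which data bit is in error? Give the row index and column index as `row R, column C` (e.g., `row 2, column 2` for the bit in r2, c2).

row 3, column 2

Recompute each row's even parity and compare to rp:
  r0: data parity 0, sent rp 0 → ok
  r1: data parity 1, sent rp 1 → ok
  r2: data parity 0, sent rp 0 → ok
  r3: data parity 1, sent rp 0 → mismatch
Recompute each column's even parity and compare to cp:
  c0: data parity 0, sent cp 0 → ok
  c1: data parity 0, sent cp 0 → ok
  c2: data parity 0, sent cp 1 → mismatch
Exactly one row (r3) and one column (c2) fail → the flipped bit is at their intersection.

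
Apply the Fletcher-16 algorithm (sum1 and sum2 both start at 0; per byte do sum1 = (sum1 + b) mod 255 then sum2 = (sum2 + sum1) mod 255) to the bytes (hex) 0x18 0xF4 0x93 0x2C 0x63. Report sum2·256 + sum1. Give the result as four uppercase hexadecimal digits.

Running sums (mod 255):
  after byte 0 (0x18): sum1=24, sum2=24
  after byte 1 (0xF4): sum1=13, sum2=37
  after byte 2 (0x93): sum1=160, sum2=197
  after byte 3 (0x2C): sum1=204, sum2=146
  after byte 4 (0x63): sum1=48, sum2=194
Checksum = sum2·256 + sum1 = 194·256 + 48 = 49712 = 0xC230.

C230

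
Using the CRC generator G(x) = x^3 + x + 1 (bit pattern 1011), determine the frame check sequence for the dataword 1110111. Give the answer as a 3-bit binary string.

Append 3 zeros: 1110111000. Divide by 1011 (XOR where the leading bit is 1):
  pos 0: 1110 XOR 1011 = 0101
  pos 1: 1011 XOR 1011 = 0000
  pos 5: 1100 XOR 1011 = 0111
  pos 6: 1110 XOR 1011 = 0101
Remainder (last 3 bits) = 101. This is the CRC / FCS.

101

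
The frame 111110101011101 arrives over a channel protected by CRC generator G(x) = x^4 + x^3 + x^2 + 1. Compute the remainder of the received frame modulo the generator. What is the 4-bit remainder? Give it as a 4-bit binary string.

Modulo-2 division of 111110101011101 by 11101:
  pos 0: 11111 XOR 11101 = 00010
  pos 3: 10010 XOR 11101 = 01111
  pos 4: 11111 XOR 11101 = 00010
  pos 7: 10011 XOR 11101 = 01110
  pos 8: 11101 XOR 11101 = 00000
Remainder = 0001 (nonzero — an error is detected).

0001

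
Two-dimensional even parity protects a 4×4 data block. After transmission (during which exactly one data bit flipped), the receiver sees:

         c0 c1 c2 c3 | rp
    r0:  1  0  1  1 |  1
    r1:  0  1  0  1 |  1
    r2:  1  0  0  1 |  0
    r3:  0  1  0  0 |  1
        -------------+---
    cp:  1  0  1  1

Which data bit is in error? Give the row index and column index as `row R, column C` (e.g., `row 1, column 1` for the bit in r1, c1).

row 1, column 0

Recompute each row's even parity and compare to rp:
  r0: data parity 1, sent rp 1 → ok
  r1: data parity 0, sent rp 1 → mismatch
  r2: data parity 0, sent rp 0 → ok
  r3: data parity 1, sent rp 1 → ok
Recompute each column's even parity and compare to cp:
  c0: data parity 0, sent cp 1 → mismatch
  c1: data parity 0, sent cp 0 → ok
  c2: data parity 1, sent cp 1 → ok
  c3: data parity 1, sent cp 1 → ok
Exactly one row (r1) and one column (c0) fail → the flipped bit is at their intersection.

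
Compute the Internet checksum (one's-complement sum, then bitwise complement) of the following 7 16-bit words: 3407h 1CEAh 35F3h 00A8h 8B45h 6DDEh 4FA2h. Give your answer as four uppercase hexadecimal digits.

One's-complement addition (fold any carry out of bit 15 back into bit 0):
  0x3407 + 0x1CEA = 0x050F1
  0x50F1 + 0x35F3 = 0x086E4
  0x86E4 + 0x00A8 = 0x0878C
  0x878C + 0x8B45 = 0x112D1 → wrap carry → 0x12D2
  0x12D2 + 0x6DDE = 0x080B0
  0x80B0 + 0x4FA2 = 0x0D052
One's-complement sum = 0xD052.
Checksum = ~0xD052 & 0xFFFF = 0x2FAD.

2FAD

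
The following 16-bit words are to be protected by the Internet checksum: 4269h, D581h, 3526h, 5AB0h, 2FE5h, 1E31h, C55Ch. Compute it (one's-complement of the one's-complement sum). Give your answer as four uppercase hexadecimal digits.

One's-complement addition (fold any carry out of bit 15 back into bit 0):
  0x4269 + 0xD581 = 0x117EA → wrap carry → 0x17EB
  0x17EB + 0x3526 = 0x04D11
  0x4D11 + 0x5AB0 = 0x0A7C1
  0xA7C1 + 0x2FE5 = 0x0D7A6
  0xD7A6 + 0x1E31 = 0x0F5D7
  0xF5D7 + 0xC55C = 0x1BB33 → wrap carry → 0xBB34
One's-complement sum = 0xBB34.
Checksum = ~0xBB34 & 0xFFFF = 0x44CB.

44CB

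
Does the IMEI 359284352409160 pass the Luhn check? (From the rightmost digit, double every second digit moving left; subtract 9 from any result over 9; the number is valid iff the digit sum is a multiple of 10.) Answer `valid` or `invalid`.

From the right, keep odd positions and double even positions (subtract 9 from any doubled value over 9):
  doubled (positions 2,4,...): 3 9 8 1 8 4 1 → sum 34
  kept (positions 1,3,...): 0 1 0 2 3 8 9 3 → sum 26
Total = 60.
60 mod 10 = 0, so the number is valid.

valid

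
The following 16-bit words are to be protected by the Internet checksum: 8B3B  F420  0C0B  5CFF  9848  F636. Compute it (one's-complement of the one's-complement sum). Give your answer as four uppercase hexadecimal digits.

8919

One's-complement addition (fold any carry out of bit 15 back into bit 0):
  0x8B3B + 0xF420 = 0x17F5B → wrap carry → 0x7F5C
  0x7F5C + 0x0C0B = 0x08B67
  0x8B67 + 0x5CFF = 0x0E866
  0xE866 + 0x9848 = 0x180AE → wrap carry → 0x80AF
  0x80AF + 0xF636 = 0x176E5 → wrap carry → 0x76E6
One's-complement sum = 0x76E6.
Checksum = ~0x76E6 & 0xFFFF = 0x8919.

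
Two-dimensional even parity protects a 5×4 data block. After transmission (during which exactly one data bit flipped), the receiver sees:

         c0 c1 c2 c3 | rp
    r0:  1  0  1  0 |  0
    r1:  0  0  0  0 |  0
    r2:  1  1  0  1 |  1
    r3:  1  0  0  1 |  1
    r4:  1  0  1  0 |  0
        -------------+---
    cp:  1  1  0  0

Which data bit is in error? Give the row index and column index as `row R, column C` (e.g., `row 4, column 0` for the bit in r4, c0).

Recompute each row's even parity and compare to rp:
  r0: data parity 0, sent rp 0 → ok
  r1: data parity 0, sent rp 0 → ok
  r2: data parity 1, sent rp 1 → ok
  r3: data parity 0, sent rp 1 → mismatch
  r4: data parity 0, sent rp 0 → ok
Recompute each column's even parity and compare to cp:
  c0: data parity 0, sent cp 1 → mismatch
  c1: data parity 1, sent cp 1 → ok
  c2: data parity 0, sent cp 0 → ok
  c3: data parity 0, sent cp 0 → ok
Exactly one row (r3) and one column (c0) fail → the flipped bit is at their intersection.

row 3, column 0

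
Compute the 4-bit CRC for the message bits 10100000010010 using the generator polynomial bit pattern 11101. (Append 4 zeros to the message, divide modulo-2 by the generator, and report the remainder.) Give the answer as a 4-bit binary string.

1111

Append 4 zeros: 101000000100100000. Divide by 11101 (XOR where the leading bit is 1):
  pos 0: 10100 XOR 11101 = 01001
  pos 1: 10010 XOR 11101 = 01111
  pos 2: 11110 XOR 11101 = 00011
  pos 5: 11001 XOR 11101 = 00100
  pos 7: 10000 XOR 11101 = 01101
  pos 8: 11011 XOR 11101 = 00110
  pos 10: 11000 XOR 11101 = 00101
  pos 12: 10100 XOR 11101 = 01001
  pos 13: 10010 XOR 11101 = 01111
Remainder (last 4 bits) = 1111. This is the CRC / FCS.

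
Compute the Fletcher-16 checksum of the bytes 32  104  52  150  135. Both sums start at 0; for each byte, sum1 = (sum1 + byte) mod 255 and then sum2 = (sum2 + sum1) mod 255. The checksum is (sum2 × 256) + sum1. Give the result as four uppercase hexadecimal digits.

Running sums (mod 255):
  after byte 0 (32): sum1=32, sum2=32
  after byte 1 (104): sum1=136, sum2=168
  after byte 2 (52): sum1=188, sum2=101
  after byte 3 (150): sum1=83, sum2=184
  after byte 4 (135): sum1=218, sum2=147
Checksum = sum2·256 + sum1 = 147·256 + 218 = 37850 = 0x93DA.

93DA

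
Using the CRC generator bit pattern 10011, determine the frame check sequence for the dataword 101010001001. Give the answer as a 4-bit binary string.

Append 4 zeros: 1010100010010000. Divide by 10011 (XOR where the leading bit is 1):
  pos 0: 10101 XOR 10011 = 00110
  pos 2: 11000 XOR 10011 = 01011
  pos 3: 10110 XOR 10011 = 00101
  pos 5: 10110 XOR 10011 = 00101
  pos 7: 10101 XOR 10011 = 00110
  pos 9: 11000 XOR 10011 = 01011
  pos 10: 10110 XOR 10011 = 00101
Remainder (last 4 bits) = 1010. This is the CRC / FCS.

1010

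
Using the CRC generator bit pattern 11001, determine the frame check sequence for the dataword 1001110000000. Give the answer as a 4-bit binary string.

1010

Append 4 zeros: 10011100000000000. Divide by 11001 (XOR where the leading bit is 1):
  pos 0: 10011 XOR 11001 = 01010
  pos 1: 10101 XOR 11001 = 01100
  pos 2: 11000 XOR 11001 = 00001
  pos 6: 10000 XOR 11001 = 01001
  pos 7: 10010 XOR 11001 = 01011
  pos 8: 10110 XOR 11001 = 01111
  pos 9: 11110 XOR 11001 = 00111
  pos 11: 11100 XOR 11001 = 00101
Remainder (last 4 bits) = 1010. This is the CRC / FCS.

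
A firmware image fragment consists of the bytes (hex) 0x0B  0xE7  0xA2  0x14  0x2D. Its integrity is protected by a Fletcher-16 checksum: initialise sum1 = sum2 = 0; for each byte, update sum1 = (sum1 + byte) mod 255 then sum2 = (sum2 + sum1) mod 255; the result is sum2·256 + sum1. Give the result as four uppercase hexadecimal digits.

Running sums (mod 255):
  after byte 0 (0x0B): sum1=11, sum2=11
  after byte 1 (0xE7): sum1=242, sum2=253
  after byte 2 (0xA2): sum1=149, sum2=147
  after byte 3 (0x14): sum1=169, sum2=61
  after byte 4 (0x2D): sum1=214, sum2=20
Checksum = sum2·256 + sum1 = 20·256 + 214 = 5334 = 0x14D6.

14D6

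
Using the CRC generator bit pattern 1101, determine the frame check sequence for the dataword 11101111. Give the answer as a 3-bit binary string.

Append 3 zeros: 11101111000. Divide by 1101 (XOR where the leading bit is 1):
  pos 0: 1110 XOR 1101 = 0011
  pos 2: 1111 XOR 1101 = 0010
  pos 4: 1011 XOR 1101 = 0110
  pos 5: 1100 XOR 1101 = 0001
Remainder (last 3 bits) = 100. This is the CRC / FCS.

100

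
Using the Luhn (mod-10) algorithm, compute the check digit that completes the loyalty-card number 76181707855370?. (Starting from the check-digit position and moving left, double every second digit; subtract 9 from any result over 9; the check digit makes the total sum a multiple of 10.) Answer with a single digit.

4

Partial digits right→left: 0 7 3 5 5 8 7 0 7 1 8 1 6 7
Double every second digit counting from the check-digit position (so the 1st, 3rd, 5th, ... of the partial from the right).
  doubled (with −9 where >9): 0 6 1 5 5 7 3 → sum 27
  kept as-is: 7 5 8 0 1 1 7 → sum 29
Total = 27 + 29 = 56.
Check digit = (10 − (56 mod 10)) mod 10 = 4.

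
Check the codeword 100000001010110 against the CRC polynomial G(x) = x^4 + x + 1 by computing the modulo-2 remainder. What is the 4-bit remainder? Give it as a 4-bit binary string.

0000

Modulo-2 division of 100000001010110 by 10011:
  pos 0: 10000 XOR 10011 = 00011
  pos 3: 11000 XOR 10011 = 01011
  pos 4: 10111 XOR 10011 = 00100
  pos 6: 10001 XOR 10011 = 00010
  pos 9: 10011 XOR 10011 = 00000
Remainder = 0000 (zero — the frame passes the CRC check).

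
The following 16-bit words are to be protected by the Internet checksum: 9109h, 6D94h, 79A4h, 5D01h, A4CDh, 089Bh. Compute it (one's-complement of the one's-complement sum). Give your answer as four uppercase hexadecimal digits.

One's-complement addition (fold any carry out of bit 15 back into bit 0):
  0x9109 + 0x6D94 = 0x0FE9D
  0xFE9D + 0x79A4 = 0x17841 → wrap carry → 0x7842
  0x7842 + 0x5D01 = 0x0D543
  0xD543 + 0xA4CD = 0x17A10 → wrap carry → 0x7A11
  0x7A11 + 0x089B = 0x082AC
One's-complement sum = 0x82AC.
Checksum = ~0x82AC & 0xFFFF = 0x7D53.

7D53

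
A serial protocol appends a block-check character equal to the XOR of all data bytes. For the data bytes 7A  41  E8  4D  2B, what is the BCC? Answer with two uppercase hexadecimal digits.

B5

XOR the bytes together:
  start with 0x7A
  0x7A ⊕ 0x41 = 0x3B
  0x3B ⊕ 0xE8 = 0xD3
  0xD3 ⊕ 0x4D = 0x9E
  0x9E ⊕ 0x2B = 0xB5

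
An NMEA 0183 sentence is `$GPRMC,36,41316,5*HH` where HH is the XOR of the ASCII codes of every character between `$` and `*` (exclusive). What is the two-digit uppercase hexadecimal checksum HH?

XOR the ASCII codes of the payload characters:
  'G' = 0x47 → acc = 0x47
  'P' = 0x50 → acc = 0x17
  'R' = 0x52 → acc = 0x45
  'M' = 0x4D → acc = 0x08
  'C' = 0x43 → acc = 0x4B
  ',' = 0x2C → acc = 0x67
  '3' = 0x33 → acc = 0x54
  '6' = 0x36 → acc = 0x62
  ',' = 0x2C → acc = 0x4E
  '4' = 0x34 → acc = 0x7A
  '1' = 0x31 → acc = 0x4B
  '3' = 0x33 → acc = 0x78
  '1' = 0x31 → acc = 0x49
  '6' = 0x36 → acc = 0x7F
  ',' = 0x2C → acc = 0x53
  '5' = 0x35 → acc = 0x66
Checksum = 0x66.

66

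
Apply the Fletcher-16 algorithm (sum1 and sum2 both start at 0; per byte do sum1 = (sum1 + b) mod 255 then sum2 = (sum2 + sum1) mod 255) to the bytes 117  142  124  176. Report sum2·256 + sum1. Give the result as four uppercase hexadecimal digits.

Running sums (mod 255):
  after byte 0 (117): sum1=117, sum2=117
  after byte 1 (142): sum1=4, sum2=121
  after byte 2 (124): sum1=128, sum2=249
  after byte 3 (176): sum1=49, sum2=43
Checksum = sum2·256 + sum1 = 43·256 + 49 = 11057 = 0x2B31.

2B31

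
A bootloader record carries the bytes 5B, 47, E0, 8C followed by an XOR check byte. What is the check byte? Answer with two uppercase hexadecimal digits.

70

XOR the bytes together:
  start with 0x5B
  0x5B ⊕ 0x47 = 0x1C
  0x1C ⊕ 0xE0 = 0xFC
  0xFC ⊕ 0x8C = 0x70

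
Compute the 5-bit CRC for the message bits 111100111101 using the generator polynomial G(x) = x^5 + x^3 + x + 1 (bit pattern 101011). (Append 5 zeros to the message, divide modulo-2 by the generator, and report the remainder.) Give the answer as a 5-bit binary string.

00100

Append 5 zeros: 11110011110100000. Divide by 101011 (XOR where the leading bit is 1):
  pos 0: 111100 XOR 101011 = 010111
  pos 1: 101111 XOR 101011 = 000100
  pos 4: 100111 XOR 101011 = 001100
  pos 6: 110001 XOR 101011 = 011010
  pos 7: 110100 XOR 101011 = 011111
  pos 8: 111110 XOR 101011 = 010101
  pos 9: 101010 XOR 101011 = 000001
Remainder (last 5 bits) = 00100. This is the CRC / FCS.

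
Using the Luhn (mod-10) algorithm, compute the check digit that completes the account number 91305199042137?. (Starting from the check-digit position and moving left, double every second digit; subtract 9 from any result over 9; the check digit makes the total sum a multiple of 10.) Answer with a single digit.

1

Partial digits right→left: 7 3 1 2 4 0 9 9 1 5 0 3 1 9
Double every second digit counting from the check-digit position (so the 1st, 3rd, 5th, ... of the partial from the right).
  doubled (with −9 where >9): 5 2 8 9 2 0 2 → sum 28
  kept as-is: 3 2 0 9 5 3 9 → sum 31
Total = 28 + 31 = 59.
Check digit = (10 − (59 mod 10)) mod 10 = 1.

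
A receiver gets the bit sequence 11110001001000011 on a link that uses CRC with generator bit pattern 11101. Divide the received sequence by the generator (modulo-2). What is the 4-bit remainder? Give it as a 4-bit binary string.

Modulo-2 division of 11110001001000011 by 11101:
  pos 0: 11110 XOR 11101 = 00011
  pos 3: 11001 XOR 11101 = 00100
  pos 5: 10000 XOR 11101 = 01101
  pos 6: 11011 XOR 11101 = 00110
  pos 8: 11000 XOR 11101 = 00101
  pos 10: 10100 XOR 11101 = 01001
  pos 11: 10011 XOR 11101 = 01110
  pos 12: 11101 XOR 11101 = 00000
Remainder = 0000 (zero — the frame passes the CRC check).

0000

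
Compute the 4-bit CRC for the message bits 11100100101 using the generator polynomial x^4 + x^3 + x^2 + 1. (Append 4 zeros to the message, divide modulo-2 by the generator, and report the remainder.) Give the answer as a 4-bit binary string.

1111

Append 4 zeros: 111001001010000. Divide by 11101 (XOR where the leading bit is 1):
  pos 0: 11100 XOR 11101 = 00001
  pos 4: 11001 XOR 11101 = 00100
  pos 6: 10001 XOR 11101 = 01100
  pos 7: 11000 XOR 11101 = 00101
  pos 9: 10100 XOR 11101 = 01001
  pos 10: 10010 XOR 11101 = 01111
Remainder (last 4 bits) = 1111. This is the CRC / FCS.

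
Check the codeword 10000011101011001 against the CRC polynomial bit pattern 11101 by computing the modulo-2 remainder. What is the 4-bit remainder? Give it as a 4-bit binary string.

Modulo-2 division of 10000011101011001 by 11101:
  pos 0: 10000 XOR 11101 = 01101
  pos 1: 11010 XOR 11101 = 00111
  pos 3: 11111 XOR 11101 = 00010
  pos 6: 10101 XOR 11101 = 01000
  pos 7: 10000 XOR 11101 = 01101
  pos 8: 11011 XOR 11101 = 00110
  pos 10: 11010 XOR 11101 = 00111
  pos 12: 11101 XOR 11101 = 00000
Remainder = 0000 (zero — the frame passes the CRC check).

0000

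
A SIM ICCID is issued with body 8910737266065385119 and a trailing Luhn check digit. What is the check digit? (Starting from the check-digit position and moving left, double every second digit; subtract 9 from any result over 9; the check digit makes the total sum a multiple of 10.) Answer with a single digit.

4

Partial digits right→left: 9 1 1 5 8 3 5 6 0 6 6 2 7 3 7 0 1 9 8
Double every second digit counting from the check-digit position (so the 1st, 3rd, 5th, ... of the partial from the right).
  doubled (with −9 where >9): 9 2 7 1 0 3 5 5 2 7 → sum 41
  kept as-is: 1 5 3 6 6 2 3 0 9 → sum 35
Total = 41 + 35 = 76.
Check digit = (10 − (76 mod 10)) mod 10 = 4.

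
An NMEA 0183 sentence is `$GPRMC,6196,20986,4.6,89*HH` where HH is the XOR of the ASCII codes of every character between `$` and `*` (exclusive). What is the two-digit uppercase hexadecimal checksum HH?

5B

XOR the ASCII codes of the payload characters:
  'G' = 0x47 → acc = 0x47
  'P' = 0x50 → acc = 0x17
  'R' = 0x52 → acc = 0x45
  'M' = 0x4D → acc = 0x08
  'C' = 0x43 → acc = 0x4B
  ',' = 0x2C → acc = 0x67
  '6' = 0x36 → acc = 0x51
  '1' = 0x31 → acc = 0x60
  '9' = 0x39 → acc = 0x59
  '6' = 0x36 → acc = 0x6F
  ',' = 0x2C → acc = 0x43
  '2' = 0x32 → acc = 0x71
  '0' = 0x30 → acc = 0x41
  '9' = 0x39 → acc = 0x78
  '8' = 0x38 → acc = 0x40
  '6' = 0x36 → acc = 0x76
  ',' = 0x2C → acc = 0x5A
  '4' = 0x34 → acc = 0x6E
  '.' = 0x2E → acc = 0x40
  '6' = 0x36 → acc = 0x76
  ',' = 0x2C → acc = 0x5A
  '8' = 0x38 → acc = 0x62
  '9' = 0x39 → acc = 0x5B
Checksum = 0x5B.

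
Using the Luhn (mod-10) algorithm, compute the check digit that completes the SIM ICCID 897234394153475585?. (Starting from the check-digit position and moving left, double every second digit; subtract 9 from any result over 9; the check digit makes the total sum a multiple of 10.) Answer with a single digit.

Partial digits right→left: 5 8 5 5 7 4 3 5 1 4 9 3 4 3 2 7 9 8
Double every second digit counting from the check-digit position (so the 1st, 3rd, 5th, ... of the partial from the right).
  doubled (with −9 where >9): 1 1 5 6 2 9 8 4 9 → sum 45
  kept as-is: 8 5 4 5 4 3 3 7 8 → sum 47
Total = 45 + 47 = 92.
Check digit = (10 − (92 mod 10)) mod 10 = 8.

8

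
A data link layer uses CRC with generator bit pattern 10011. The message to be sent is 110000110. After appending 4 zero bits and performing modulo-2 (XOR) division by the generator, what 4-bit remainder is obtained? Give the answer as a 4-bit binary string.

Append 4 zeros: 1100001100000. Divide by 10011 (XOR where the leading bit is 1):
  pos 0: 11000 XOR 10011 = 01011
  pos 1: 10110 XOR 10011 = 00101
  pos 3: 10111 XOR 10011 = 00100
  pos 5: 10000 XOR 10011 = 00011
  pos 8: 11000 XOR 10011 = 01011
Remainder (last 4 bits) = 1011. This is the CRC / FCS.

1011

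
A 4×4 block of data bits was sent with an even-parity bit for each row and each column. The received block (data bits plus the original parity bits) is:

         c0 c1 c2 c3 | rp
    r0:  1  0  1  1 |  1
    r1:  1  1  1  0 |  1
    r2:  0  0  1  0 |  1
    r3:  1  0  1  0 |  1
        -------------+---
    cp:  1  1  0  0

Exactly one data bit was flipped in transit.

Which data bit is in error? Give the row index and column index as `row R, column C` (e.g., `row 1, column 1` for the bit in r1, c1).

Recompute each row's even parity and compare to rp:
  r0: data parity 1, sent rp 1 → ok
  r1: data parity 1, sent rp 1 → ok
  r2: data parity 1, sent rp 1 → ok
  r3: data parity 0, sent rp 1 → mismatch
Recompute each column's even parity and compare to cp:
  c0: data parity 1, sent cp 1 → ok
  c1: data parity 1, sent cp 1 → ok
  c2: data parity 0, sent cp 0 → ok
  c3: data parity 1, sent cp 0 → mismatch
Exactly one row (r3) and one column (c3) fail → the flipped bit is at their intersection.

row 3, column 3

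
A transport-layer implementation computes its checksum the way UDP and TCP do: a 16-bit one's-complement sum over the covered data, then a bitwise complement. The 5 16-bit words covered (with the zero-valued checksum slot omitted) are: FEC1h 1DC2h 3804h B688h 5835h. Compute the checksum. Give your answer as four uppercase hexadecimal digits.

One's-complement addition (fold any carry out of bit 15 back into bit 0):
  0xFEC1 + 0x1DC2 = 0x11C83 → wrap carry → 0x1C84
  0x1C84 + 0x3804 = 0x05488
  0x5488 + 0xB688 = 0x10B10 → wrap carry → 0x0B11
  0x0B11 + 0x5835 = 0x06346
One's-complement sum = 0x6346.
Checksum = ~0x6346 & 0xFFFF = 0x9CB9.

9CB9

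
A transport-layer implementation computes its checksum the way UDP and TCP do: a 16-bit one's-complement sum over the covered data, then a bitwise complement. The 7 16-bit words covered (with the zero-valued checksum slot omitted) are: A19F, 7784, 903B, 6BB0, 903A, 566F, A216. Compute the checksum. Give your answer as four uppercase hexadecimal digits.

One's-complement addition (fold any carry out of bit 15 back into bit 0):
  0xA19F + 0x7784 = 0x11923 → wrap carry → 0x1924
  0x1924 + 0x903B = 0x0A95F
  0xA95F + 0x6BB0 = 0x1150F → wrap carry → 0x1510
  0x1510 + 0x903A = 0x0A54A
  0xA54A + 0x566F = 0x0FBB9
  0xFBB9 + 0xA216 = 0x19DCF → wrap carry → 0x9DD0
One's-complement sum = 0x9DD0.
Checksum = ~0x9DD0 & 0xFFFF = 0x622F.

622F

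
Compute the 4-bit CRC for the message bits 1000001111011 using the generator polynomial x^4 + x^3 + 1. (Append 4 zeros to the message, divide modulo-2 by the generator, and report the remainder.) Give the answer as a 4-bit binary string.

Append 4 zeros: 10000011110110000. Divide by 11001 (XOR where the leading bit is 1):
  pos 0: 10000 XOR 11001 = 01001
  pos 1: 10010 XOR 11001 = 01011
  pos 2: 10111 XOR 11001 = 01110
  pos 3: 11101 XOR 11001 = 00100
  pos 5: 10011 XOR 11001 = 01010
  pos 6: 10100 XOR 11001 = 01101
  pos 7: 11011 XOR 11001 = 00010
  pos 10: 10100 XOR 11001 = 01101
  pos 11: 11010 XOR 11001 = 00011
Remainder (last 4 bits) = 0110. This is the CRC / FCS.

0110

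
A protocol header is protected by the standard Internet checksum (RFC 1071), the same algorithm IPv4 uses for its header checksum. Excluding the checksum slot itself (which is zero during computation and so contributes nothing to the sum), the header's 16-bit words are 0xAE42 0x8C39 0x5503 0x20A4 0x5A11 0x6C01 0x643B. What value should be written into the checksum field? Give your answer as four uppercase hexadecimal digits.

258E

One's-complement addition (fold any carry out of bit 15 back into bit 0):
  0xAE42 + 0x8C39 = 0x13A7B → wrap carry → 0x3A7C
  0x3A7C + 0x5503 = 0x08F7F
  0x8F7F + 0x20A4 = 0x0B023
  0xB023 + 0x5A11 = 0x10A34 → wrap carry → 0x0A35
  0x0A35 + 0x6C01 = 0x07636
  0x7636 + 0x643B = 0x0DA71
One's-complement sum = 0xDA71.
Checksum = ~0xDA71 & 0xFFFF = 0x258E.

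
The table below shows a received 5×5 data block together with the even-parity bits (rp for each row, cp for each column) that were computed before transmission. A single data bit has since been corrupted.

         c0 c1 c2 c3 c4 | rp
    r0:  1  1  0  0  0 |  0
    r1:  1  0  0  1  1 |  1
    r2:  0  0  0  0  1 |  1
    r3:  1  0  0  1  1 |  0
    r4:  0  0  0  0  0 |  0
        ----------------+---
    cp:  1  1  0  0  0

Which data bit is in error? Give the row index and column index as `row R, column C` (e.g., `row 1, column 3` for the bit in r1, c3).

Recompute each row's even parity and compare to rp:
  r0: data parity 0, sent rp 0 → ok
  r1: data parity 1, sent rp 1 → ok
  r2: data parity 1, sent rp 1 → ok
  r3: data parity 1, sent rp 0 → mismatch
  r4: data parity 0, sent rp 0 → ok
Recompute each column's even parity and compare to cp:
  c0: data parity 1, sent cp 1 → ok
  c1: data parity 1, sent cp 1 → ok
  c2: data parity 0, sent cp 0 → ok
  c3: data parity 0, sent cp 0 → ok
  c4: data parity 1, sent cp 0 → mismatch
Exactly one row (r3) and one column (c4) fail → the flipped bit is at their intersection.

row 3, column 4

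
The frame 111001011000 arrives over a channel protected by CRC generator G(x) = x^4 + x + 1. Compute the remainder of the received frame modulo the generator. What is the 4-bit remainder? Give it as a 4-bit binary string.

0100

Modulo-2 division of 111001011000 by 10011:
  pos 0: 11100 XOR 10011 = 01111
  pos 1: 11111 XOR 10011 = 01100
  pos 2: 11000 XOR 10011 = 01011
  pos 3: 10111 XOR 10011 = 00100
  pos 5: 10010 XOR 10011 = 00001
Remainder = 0100 (nonzero — an error is detected).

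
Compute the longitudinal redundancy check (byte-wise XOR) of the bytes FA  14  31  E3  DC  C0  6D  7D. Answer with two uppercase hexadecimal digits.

XOR the bytes together:
  start with 0xFA
  0xFA ⊕ 0x14 = 0xEE
  0xEE ⊕ 0x31 = 0xDF
  0xDF ⊕ 0xE3 = 0x3C
  0x3C ⊕ 0xDC = 0xE0
  0xE0 ⊕ 0xC0 = 0x20
  0x20 ⊕ 0x6D = 0x4D
  0x4D ⊕ 0x7D = 0x30

30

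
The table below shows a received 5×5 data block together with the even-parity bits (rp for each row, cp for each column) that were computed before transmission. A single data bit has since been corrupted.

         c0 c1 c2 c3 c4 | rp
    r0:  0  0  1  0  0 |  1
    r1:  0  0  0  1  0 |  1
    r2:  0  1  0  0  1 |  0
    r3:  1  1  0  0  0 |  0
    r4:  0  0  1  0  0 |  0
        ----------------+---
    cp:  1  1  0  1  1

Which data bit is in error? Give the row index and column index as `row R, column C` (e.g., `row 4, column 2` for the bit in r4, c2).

Recompute each row's even parity and compare to rp:
  r0: data parity 1, sent rp 1 → ok
  r1: data parity 1, sent rp 1 → ok
  r2: data parity 0, sent rp 0 → ok
  r3: data parity 0, sent rp 0 → ok
  r4: data parity 1, sent rp 0 → mismatch
Recompute each column's even parity and compare to cp:
  c0: data parity 1, sent cp 1 → ok
  c1: data parity 0, sent cp 1 → mismatch
  c2: data parity 0, sent cp 0 → ok
  c3: data parity 1, sent cp 1 → ok
  c4: data parity 1, sent cp 1 → ok
Exactly one row (r4) and one column (c1) fail → the flipped bit is at their intersection.

row 4, column 1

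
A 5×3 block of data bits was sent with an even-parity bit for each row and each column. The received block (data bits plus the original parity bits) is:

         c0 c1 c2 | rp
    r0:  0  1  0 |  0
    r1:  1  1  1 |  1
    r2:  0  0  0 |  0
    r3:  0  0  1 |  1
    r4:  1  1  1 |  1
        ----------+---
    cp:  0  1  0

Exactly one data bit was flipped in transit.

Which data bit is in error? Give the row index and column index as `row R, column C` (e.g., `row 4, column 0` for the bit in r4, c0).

row 0, column 2

Recompute each row's even parity and compare to rp:
  r0: data parity 1, sent rp 0 → mismatch
  r1: data parity 1, sent rp 1 → ok
  r2: data parity 0, sent rp 0 → ok
  r3: data parity 1, sent rp 1 → ok
  r4: data parity 1, sent rp 1 → ok
Recompute each column's even parity and compare to cp:
  c0: data parity 0, sent cp 0 → ok
  c1: data parity 1, sent cp 1 → ok
  c2: data parity 1, sent cp 0 → mismatch
Exactly one row (r0) and one column (c2) fail → the flipped bit is at their intersection.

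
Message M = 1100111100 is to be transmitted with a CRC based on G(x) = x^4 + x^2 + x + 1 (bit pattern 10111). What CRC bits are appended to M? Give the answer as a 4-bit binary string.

Append 4 zeros: 11001111000000. Divide by 10111 (XOR where the leading bit is 1):
  pos 0: 11001 XOR 10111 = 01110
  pos 1: 11101 XOR 10111 = 01010
  pos 2: 10101 XOR 10111 = 00010
  pos 5: 10100 XOR 10111 = 00011
  pos 8: 11000 XOR 10111 = 01111
  pos 9: 11110 XOR 10111 = 01001
Remainder (last 4 bits) = 1001. This is the CRC / FCS.

1001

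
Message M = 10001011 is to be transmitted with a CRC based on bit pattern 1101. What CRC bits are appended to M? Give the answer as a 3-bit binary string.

001

Append 3 zeros: 10001011000. Divide by 1101 (XOR where the leading bit is 1):
  pos 0: 1000 XOR 1101 = 0101
  pos 1: 1011 XOR 1101 = 0110
  pos 2: 1100 XOR 1101 = 0001
  pos 5: 1110 XOR 1101 = 0011
  pos 7: 1100 XOR 1101 = 0001
Remainder (last 3 bits) = 001. This is the CRC / FCS.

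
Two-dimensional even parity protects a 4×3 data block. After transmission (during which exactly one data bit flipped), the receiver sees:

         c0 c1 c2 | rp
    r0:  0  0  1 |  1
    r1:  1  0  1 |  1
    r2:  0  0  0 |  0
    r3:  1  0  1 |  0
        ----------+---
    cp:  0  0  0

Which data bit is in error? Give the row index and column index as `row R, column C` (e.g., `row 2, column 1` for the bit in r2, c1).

Recompute each row's even parity and compare to rp:
  r0: data parity 1, sent rp 1 → ok
  r1: data parity 0, sent rp 1 → mismatch
  r2: data parity 0, sent rp 0 → ok
  r3: data parity 0, sent rp 0 → ok
Recompute each column's even parity and compare to cp:
  c0: data parity 0, sent cp 0 → ok
  c1: data parity 0, sent cp 0 → ok
  c2: data parity 1, sent cp 0 → mismatch
Exactly one row (r1) and one column (c2) fail → the flipped bit is at their intersection.

row 1, column 2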